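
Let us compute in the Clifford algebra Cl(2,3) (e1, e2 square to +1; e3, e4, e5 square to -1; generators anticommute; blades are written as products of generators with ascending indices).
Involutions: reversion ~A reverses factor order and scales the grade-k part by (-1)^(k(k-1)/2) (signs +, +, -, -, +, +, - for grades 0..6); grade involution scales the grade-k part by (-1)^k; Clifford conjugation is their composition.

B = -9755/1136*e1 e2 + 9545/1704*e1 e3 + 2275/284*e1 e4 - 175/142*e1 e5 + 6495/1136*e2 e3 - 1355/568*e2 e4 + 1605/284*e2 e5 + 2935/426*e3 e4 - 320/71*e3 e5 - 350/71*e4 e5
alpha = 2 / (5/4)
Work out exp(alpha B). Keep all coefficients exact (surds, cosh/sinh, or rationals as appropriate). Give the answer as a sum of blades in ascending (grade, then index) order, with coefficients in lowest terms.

B^2 term by term: the squares give (-9755/1136)^2*(e1 e2)^2 + (9545/1704)^2*(e1 e3)^2 + (2275/284)^2*(e1 e4)^2 + (-175/142)^2*(e1 e5)^2 + (6495/1136)^2*(e2 e3)^2 + (-1355/568)^2*(e2 e4)^2 + (1605/284)^2*(e2 e5)^2 + (2935/426)^2*(e3 e4)^2 + (-320/71)^2*(e3 e5)^2 + (-350/71)^2*(e4 e5)^2 = 95160025/1290496*(-1) + 91107025/2903616*(+1) + 5175625/80656*(+1) + 30625/20164*(+1) + 42185025/1290496*(+1) + 1836025/322624*(+1) + 2576025/80656*(+1) + 8614225/181476*(-1) + 102400/5041*(-1) + 122500/5041*(-1) = 25/16 (each basis 2-blade squares to minus the product of its generators' squares); cross terms between blades sharing an index anticommute and cancel; the commuting (index-disjoint) pairs give grade-4 terms 2*c*c'*(blade product), which cancel blade by blade — e1 e2 e3 e4: -28630925/241968 + 12933475/483936 + 14776125/161312 = 0; e1 e2 e3 e5: 390200/5041 - 5106575/80656 - 1136625/80656 = 0; e1 e2 e4 e5: 1707125/20164 - 3651375/40328 + 237125/40328 = 0; e1 e3 e4 e5: -1670375/30246 + 364000/5041 - 513625/30246 = 0; e2 e3 e4 e5: -1136625/20164 - 108400/5041 + 1570225/20164 = 0 — confirming B is simple. So B^2 = 25/16.
B^2 = 25/16 — a positive square means the series sums to a boost: l = 5/4, alpha*l = 2, so exp(alpha B) = cosh(2) + (sinh(2)/(5/4))*B = cosh(2) + (4*sinh(2)/5)*B.
Answer: cosh(2) - 1951*sinh(2)/284*e1 e2 + 1909*sinh(2)/426*e1 e3 + 455*sinh(2)/71*e1 e4 - 70*sinh(2)/71*e1 e5 + 1299*sinh(2)/284*e2 e3 - 271*sinh(2)/142*e2 e4 + 321*sinh(2)/71*e2 e5 + 1174*sinh(2)/213*e3 e4 - 256*sinh(2)/71*e3 e5 - 280*sinh(2)/71*e4 e5


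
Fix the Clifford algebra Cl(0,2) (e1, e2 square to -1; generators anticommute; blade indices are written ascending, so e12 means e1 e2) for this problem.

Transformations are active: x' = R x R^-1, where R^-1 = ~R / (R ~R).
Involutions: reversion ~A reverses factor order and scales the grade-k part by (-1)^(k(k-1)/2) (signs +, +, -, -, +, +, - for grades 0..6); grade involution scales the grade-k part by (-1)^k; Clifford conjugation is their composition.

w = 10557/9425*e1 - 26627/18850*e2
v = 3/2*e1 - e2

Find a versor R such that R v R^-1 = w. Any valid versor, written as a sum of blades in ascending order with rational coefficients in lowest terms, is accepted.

R = v + w = 49389/18850*e1 - 45477/18850*e2 works: the equal norms (-13/4) guarantee its sandwich swaps v into w.
Answer: 49389/18850*e1 - 45477/18850*e2


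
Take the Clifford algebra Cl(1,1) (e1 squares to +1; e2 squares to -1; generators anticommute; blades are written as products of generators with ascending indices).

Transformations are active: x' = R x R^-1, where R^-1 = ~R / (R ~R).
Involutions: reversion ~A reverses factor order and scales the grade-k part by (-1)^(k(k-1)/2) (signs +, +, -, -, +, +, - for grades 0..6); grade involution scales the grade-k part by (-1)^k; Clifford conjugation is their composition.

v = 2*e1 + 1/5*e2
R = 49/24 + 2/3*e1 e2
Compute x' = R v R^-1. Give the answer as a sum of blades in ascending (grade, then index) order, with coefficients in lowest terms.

~R = 49/24 - 2/3*e1 e2, and R ~R = 715/192, so R^-1 = ~R / (715/192).
R v = 79/20*e1 - 37/40*e2
Answer: 8334/3575*e1 - 4341/3575*e2


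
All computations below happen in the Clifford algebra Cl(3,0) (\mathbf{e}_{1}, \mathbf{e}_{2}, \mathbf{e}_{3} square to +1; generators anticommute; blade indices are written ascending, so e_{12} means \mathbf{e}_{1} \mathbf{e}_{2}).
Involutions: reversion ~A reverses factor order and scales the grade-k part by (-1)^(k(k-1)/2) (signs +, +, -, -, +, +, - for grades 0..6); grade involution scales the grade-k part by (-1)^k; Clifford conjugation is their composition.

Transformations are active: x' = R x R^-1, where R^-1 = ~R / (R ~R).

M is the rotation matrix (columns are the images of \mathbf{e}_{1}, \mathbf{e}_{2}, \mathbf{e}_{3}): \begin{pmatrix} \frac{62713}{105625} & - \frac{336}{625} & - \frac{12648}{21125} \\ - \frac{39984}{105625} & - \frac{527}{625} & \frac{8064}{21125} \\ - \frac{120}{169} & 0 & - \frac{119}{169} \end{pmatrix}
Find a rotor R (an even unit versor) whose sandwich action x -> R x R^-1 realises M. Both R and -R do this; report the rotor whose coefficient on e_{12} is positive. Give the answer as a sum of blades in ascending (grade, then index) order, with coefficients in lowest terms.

Method: write R = a + b12*e_{12} + b13*e_{13} + b23*e_{23} with a^2 + b12^2 + b13^2 + b23^2 = 1 (so R^-1 = ~R). Expanding the columns R e_j ~R gives tr M = 4a^2 - 1 and, from the antisymmetric part, M21 - M12 = -4a*b12, M13 - M31 = 4a*b13, M32 - M23 = -4a*b23.
Here tr M = -\frac{4029}{4225}, so a^2 = (1 + tr M)/4 = \frac{49}{4225} and a = ±\frac{7}{65}. Taking a = \frac{7}{65}: M21 - M12 = \frac{672}{4225}, M13 - M31 = \frac{2352}{21125}, M32 - M23 = -\frac{8064}{21125}, giving b12 = -\frac{24}{65}, b13 = \frac{84}{325}, b23 = \frac{288}{325}, i.e. R = \frac{7}{65} - \frac{24}{65} e_{12} + \frac{84}{325} e_{13} + \frac{288}{325} e_{23}.
Its e_{12} coefficient is negative, so report the other preimage -R.
Answer: -\frac{7}{65} + \frac{24}{65} e_{12} - \frac{84}{325} e_{13} - \frac{288}{325} e_{23}. Why the constraint matters: R and -R act identically through the sandwich — M has trace -\frac{4029}{4225} either way — so only the sign condition on e_{12} picks one of the two preimages.


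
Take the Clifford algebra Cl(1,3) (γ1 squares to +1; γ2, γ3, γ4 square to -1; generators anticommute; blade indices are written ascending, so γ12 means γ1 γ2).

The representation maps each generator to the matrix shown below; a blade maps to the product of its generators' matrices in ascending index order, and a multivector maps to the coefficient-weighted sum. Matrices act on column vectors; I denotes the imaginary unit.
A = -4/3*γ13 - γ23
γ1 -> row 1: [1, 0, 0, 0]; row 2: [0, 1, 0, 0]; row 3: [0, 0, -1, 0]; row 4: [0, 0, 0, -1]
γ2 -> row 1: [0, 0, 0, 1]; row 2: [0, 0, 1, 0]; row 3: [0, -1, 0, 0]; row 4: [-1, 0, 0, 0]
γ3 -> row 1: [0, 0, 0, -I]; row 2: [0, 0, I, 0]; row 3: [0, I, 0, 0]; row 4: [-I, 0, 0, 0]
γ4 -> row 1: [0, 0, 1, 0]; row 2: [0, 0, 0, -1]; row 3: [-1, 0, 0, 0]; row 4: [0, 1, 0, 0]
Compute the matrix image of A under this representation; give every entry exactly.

Bivector images (products of the table entries): rho(γ13) = rho(γ1)rho(γ3) = row 1: [0, 0, 0, -I]; row 2: [0, 0, I, 0]; row 3: [0, -I, 0, 0]; row 4: [I, 0, 0, 0]; rho(γ23) = rho(γ2)rho(γ3) = row 1: [-I, 0, 0, 0]; row 2: [0, I, 0, 0]; row 3: [0, 0, -I, 0]; row 4: [0, 0, 0, I].
M = (-4/3)*rho(γ13) + (-1)*rho(γ23), summed entrywise:
Answer: row 1: [I, 0, 0, 4*I/3]; row 2: [0, -I, -4*I/3, 0]; row 3: [0, 4*I/3, I, 0]; row 4: [-4*I/3, 0, 0, -I]


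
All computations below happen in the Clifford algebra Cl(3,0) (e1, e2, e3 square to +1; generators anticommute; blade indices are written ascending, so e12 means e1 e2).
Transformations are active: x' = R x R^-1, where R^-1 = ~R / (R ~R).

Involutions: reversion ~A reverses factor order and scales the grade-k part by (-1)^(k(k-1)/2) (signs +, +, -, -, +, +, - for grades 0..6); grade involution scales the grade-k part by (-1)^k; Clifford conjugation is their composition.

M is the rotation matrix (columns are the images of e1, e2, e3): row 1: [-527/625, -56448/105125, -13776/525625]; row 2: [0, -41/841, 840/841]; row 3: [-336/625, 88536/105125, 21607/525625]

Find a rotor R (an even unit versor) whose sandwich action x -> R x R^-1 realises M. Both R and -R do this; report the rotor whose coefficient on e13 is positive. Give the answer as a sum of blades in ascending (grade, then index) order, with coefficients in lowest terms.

Method: write R = a + b12*e12 + b13*e13 + b23*e23 with a^2 + b12^2 + b13^2 + b23^2 = 1 (so R^-1 = ~R). Expanding the columns R e_j ~R gives tr M = 4a^2 - 1 and, from the antisymmetric part, M21 - M12 = -4a*b12, M13 - M31 = 4a*b13, M32 - M23 = -4a*b23.
Here tr M = -17889/21025, so a^2 = (1 + tr M)/4 = 784/21025 and a = ±28/145. Taking a = 28/145: M21 - M12 = 56448/105125, M13 - M31 = 10752/21025, M32 - M23 = -16464/105125, giving b12 = -504/725, b13 = 96/145, b23 = 147/725, i.e. R = 28/145 - 504/725*e12 + 96/145*e13 + 147/725*e23.
Its e13 coefficient is already positive.
Answer: 28/145 - 504/725*e12 + 96/145*e13 + 147/725*e23. Sheet selection: the two-to-one cover makes ±R indistinguishable at the matrix level (trace -17889/21025), so uniqueness comes from the required sign on e13.


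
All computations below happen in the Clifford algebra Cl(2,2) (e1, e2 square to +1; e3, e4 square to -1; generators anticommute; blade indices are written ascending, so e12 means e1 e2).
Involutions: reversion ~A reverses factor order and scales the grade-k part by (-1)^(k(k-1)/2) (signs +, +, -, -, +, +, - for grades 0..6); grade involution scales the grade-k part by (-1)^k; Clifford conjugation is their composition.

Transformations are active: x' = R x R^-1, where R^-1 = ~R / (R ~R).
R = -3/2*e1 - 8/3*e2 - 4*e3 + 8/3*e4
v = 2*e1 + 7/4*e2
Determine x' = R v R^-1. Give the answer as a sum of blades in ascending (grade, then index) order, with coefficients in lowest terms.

~R = -3/2*e1 - 8/3*e2 - 4*e3 + 8/3*e4, and R ~R = -55/4, so R^-1 = ~R / (-55/4).
R v = -23/3 + 65/24*e12 + 8*e13 - 16/3*e14 + 7*e23 - 14/3*e24
Answer: -202/55*e1 - 9353/1980*e2 - 736/165*e3 + 1472/495*e4


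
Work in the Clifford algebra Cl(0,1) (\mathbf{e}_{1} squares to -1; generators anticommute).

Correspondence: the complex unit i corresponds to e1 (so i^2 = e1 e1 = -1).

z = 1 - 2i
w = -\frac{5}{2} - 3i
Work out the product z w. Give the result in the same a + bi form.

In blades: z = 1 - 2 e_{1}, w = -\frac{5}{2} - 3 e_{1}.
Distribute z over w term by term (generator squares from the signature, products reordered to ascending indices): (1)*w = -\frac{5}{2} - 3 e_{1}; (-2 e_{1})*w = -6 + 5 e_{1}.
Sum: -\frac{17}{2} + 2 e_{1}; translating back through the correspondence:
Answer: -\frac{17}{2} + 2i


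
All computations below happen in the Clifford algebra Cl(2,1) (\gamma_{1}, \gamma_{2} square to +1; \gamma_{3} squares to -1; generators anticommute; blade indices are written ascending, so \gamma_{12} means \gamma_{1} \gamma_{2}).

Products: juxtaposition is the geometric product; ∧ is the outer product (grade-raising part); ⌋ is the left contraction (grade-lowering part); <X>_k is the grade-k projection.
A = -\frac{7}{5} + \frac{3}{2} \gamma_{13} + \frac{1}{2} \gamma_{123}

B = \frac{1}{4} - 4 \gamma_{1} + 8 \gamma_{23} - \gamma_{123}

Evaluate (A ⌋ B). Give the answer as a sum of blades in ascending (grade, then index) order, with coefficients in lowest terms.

step 1: -\frac{17}{20} + \frac{28}{5} \gamma_{1} + \frac{3}{2} \gamma_{2} - \frac{56}{5} \gamma_{23} + \frac{7}{5} \gamma_{123}
Answer: -\frac{17}{20} + \frac{28}{5} \gamma_{1} + \frac{3}{2} \gamma_{2} - \frac{56}{5} \gamma_{23} + \frac{7}{5} \gamma_{123}


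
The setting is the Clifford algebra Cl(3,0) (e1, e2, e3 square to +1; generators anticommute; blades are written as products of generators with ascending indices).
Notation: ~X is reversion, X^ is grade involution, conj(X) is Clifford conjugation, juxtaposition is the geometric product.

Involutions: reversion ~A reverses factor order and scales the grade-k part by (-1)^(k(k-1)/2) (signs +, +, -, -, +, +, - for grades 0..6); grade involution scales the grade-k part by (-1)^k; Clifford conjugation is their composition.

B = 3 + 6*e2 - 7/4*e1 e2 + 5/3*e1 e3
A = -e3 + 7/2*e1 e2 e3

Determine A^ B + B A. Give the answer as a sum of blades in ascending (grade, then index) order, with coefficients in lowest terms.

first term: -5/3*e1 - 35/6*e2 - 25/8*e3 + 21*e1 e3 - 6*e2 e3 - 49/4*e1 e2 e3
second term: -5/3*e1 + 35/6*e2 + 25/8*e3 - 21*e1 e3 - 6*e2 e3 + 49/4*e1 e2 e3
Answer: -10/3*e1 - 12*e2 e3


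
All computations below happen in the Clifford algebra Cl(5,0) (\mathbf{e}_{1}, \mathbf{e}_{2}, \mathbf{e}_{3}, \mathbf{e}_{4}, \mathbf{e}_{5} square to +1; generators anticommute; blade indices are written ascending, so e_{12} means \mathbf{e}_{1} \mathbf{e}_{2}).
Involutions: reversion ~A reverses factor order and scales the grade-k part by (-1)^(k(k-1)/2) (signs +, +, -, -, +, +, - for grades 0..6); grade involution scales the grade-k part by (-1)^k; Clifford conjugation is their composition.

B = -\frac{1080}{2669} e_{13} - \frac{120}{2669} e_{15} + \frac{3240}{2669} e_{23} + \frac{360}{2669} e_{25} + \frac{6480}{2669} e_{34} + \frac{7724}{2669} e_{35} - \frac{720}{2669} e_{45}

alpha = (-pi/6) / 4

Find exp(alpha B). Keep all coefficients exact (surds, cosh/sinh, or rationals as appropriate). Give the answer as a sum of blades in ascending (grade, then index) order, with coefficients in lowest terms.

B^2 term by term: the squares give (-\frac{1080}{2669})^2*(e_{13})^2 + (-\frac{120}{2669})^2*(e_{15})^2 + (\frac{3240}{2669})^2*(e_{23})^2 + (\frac{360}{2669})^2*(e_{25})^2 + (\frac{6480}{2669})^2*(e_{34})^2 + (\frac{7724}{2669})^2*(e_{35})^2 + (-\frac{720}{2669})^2*(e_{45})^2 = \frac{1166400}{7123561}*(-1) + \frac{14400}{7123561}*(-1) + \frac{10497600}{7123561}*(-1) + \frac{129600}{7123561}*(-1) + \frac{41990400}{7123561}*(-1) + \frac{59660176}{7123561}*(-1) + \frac{518400}{7123561}*(-1) = -16 (each basis 2-blade squares to minus the product of its generators' squares); cross terms between blades sharing an index anticommute and cancel; the commuting (index-disjoint) pairs give grade-4 terms 2*c*c'*(blade product), which cancel blade by blade — e_{1235}: \frac{777600}{7123561} - \frac{777600}{7123561} = 0; e_{1345}: \frac{1555200}{7123561} - \frac{1555200}{7123561} = 0; e_{2345}: -\frac{4665600}{7123561} + \frac{4665600}{7123561} = 0 — confirming B is simple. So B^2 = -16.
B^2 = -16 — B^2 < 0, so the exponential closes trigonometrically: l = 4, alpha*l = - \frac{\pi}{6}, so exp(alpha B) = cos(- \frac{\pi}{6}) + (sin(- \frac{\pi}{6})/4)*B = \frac{\sqrt{3}}{2} + (- \frac{1}{8})*B.
Answer: \frac{\sqrt{3}}{2} + \frac{135}{2669} e_{13} + \frac{15}{2669} e_{15} - \frac{405}{2669} e_{23} - \frac{45}{2669} e_{25} - \frac{810}{2669} e_{34} - \frac{1931}{5338} e_{35} + \frac{90}{2669} e_{45}


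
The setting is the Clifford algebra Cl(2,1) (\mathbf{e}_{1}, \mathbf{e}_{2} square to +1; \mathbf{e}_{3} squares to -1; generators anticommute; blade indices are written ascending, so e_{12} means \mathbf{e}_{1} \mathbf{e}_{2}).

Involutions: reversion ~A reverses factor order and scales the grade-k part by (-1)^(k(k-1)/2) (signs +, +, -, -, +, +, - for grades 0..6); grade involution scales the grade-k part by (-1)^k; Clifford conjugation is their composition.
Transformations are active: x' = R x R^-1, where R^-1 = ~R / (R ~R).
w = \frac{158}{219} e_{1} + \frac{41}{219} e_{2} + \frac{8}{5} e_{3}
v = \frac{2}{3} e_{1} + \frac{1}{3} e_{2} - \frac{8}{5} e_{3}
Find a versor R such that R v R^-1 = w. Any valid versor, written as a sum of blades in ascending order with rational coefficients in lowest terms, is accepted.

R = v + w = \frac{304}{219} e_{1} + \frac{38}{73} e_{2} works: the equal norms (-\frac{451}{225}) guarantee its sandwich swaps v into w.
Answer: \frac{304}{219} e_{1} + \frac{38}{73} e_{2}


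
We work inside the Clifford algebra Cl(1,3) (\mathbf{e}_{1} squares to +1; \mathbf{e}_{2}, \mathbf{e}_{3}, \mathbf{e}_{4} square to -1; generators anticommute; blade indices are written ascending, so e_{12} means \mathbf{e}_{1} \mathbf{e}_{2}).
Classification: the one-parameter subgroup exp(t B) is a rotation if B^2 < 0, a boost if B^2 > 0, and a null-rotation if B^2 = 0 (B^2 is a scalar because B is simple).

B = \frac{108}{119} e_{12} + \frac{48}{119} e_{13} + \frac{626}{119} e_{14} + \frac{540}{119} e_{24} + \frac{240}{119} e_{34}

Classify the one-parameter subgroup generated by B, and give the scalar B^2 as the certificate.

B^2 term by term: the squares give (\frac{108}{119})^2*(e_{12})^2 + (\frac{48}{119})^2*(e_{13})^2 + (\frac{626}{119})^2*(e_{14})^2 + (\frac{540}{119})^2*(e_{24})^2 + (\frac{240}{119})^2*(e_{34})^2 = \frac{11664}{14161}*(+1) + \frac{2304}{14161}*(+1) + \frac{391876}{14161}*(+1) + \frac{291600}{14161}*(-1) + \frac{57600}{14161}*(-1) = 4 (each basis 2-blade squares to minus the product of its generators' squares); cross terms between blades sharing an index anticommute and cancel; the commuting (index-disjoint) pairs give grade-4 terms 2*c*c'*(blade product), which cancel blade by blade — e_{1234}: \frac{51840}{14161} - \frac{51840}{14161} = 0 — confirming B is simple. So B^2 = 4.
Answer: boost, certificate B^2 = 4. The class reads off the invariant scalar 4 directly.


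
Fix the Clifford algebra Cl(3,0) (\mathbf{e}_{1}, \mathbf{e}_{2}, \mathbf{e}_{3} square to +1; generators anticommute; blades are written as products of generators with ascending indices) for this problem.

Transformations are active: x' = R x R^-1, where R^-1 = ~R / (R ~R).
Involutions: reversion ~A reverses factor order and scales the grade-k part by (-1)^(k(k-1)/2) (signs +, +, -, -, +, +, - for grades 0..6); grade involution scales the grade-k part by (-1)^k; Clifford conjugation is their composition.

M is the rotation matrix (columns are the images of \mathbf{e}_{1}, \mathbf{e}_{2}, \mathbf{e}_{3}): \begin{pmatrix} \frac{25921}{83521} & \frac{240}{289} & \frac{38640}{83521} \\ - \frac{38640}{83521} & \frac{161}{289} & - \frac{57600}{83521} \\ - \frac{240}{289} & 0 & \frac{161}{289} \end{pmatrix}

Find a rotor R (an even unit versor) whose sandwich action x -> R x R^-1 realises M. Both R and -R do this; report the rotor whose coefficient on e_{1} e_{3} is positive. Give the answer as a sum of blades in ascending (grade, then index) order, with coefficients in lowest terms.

Method: write R = a + b12*e_{1} e_{2} + b13*e_{1} e_{3} + b23*e_{2} e_{3} with a^2 + b12^2 + b13^2 + b23^2 = 1 (so R^-1 = ~R). Expanding the columns R e_j ~R gives tr M = 4a^2 - 1 and, from the antisymmetric part, M21 - M12 = -4a*b12, M13 - M31 = 4a*b13, M32 - M23 = -4a*b23.
Here tr M = \frac{118979}{83521}, so a^2 = (1 + tr M)/4 = \frac{50625}{83521} and a = ±\frac{225}{289}. Taking a = \frac{225}{289}: M21 - M12 = -\frac{108000}{83521}, M13 - M31 = \frac{108000}{83521}, M32 - M23 = \frac{57600}{83521}, giving b12 = \frac{120}{289}, b13 = \frac{120}{289}, b23 = -\frac{64}{289}, i.e. R = \frac{225}{289} + \frac{120}{289} e_{1} e_{2} + \frac{120}{289} e_{1} e_{3} - \frac{64}{289} e_{2} e_{3}.
Its e_{1} e_{3} coefficient is already positive.
Answer: \frac{225}{289} + \frac{120}{289} e_{1} e_{2} + \frac{120}{289} e_{1} e_{3} - \frac{64}{289} e_{2} e_{3}. Recall the cover is two-to-one: with M of trace \frac{118979}{83521}, both preimages act alike, and the stated e_{1} e_{3} sign chooses the sheet.


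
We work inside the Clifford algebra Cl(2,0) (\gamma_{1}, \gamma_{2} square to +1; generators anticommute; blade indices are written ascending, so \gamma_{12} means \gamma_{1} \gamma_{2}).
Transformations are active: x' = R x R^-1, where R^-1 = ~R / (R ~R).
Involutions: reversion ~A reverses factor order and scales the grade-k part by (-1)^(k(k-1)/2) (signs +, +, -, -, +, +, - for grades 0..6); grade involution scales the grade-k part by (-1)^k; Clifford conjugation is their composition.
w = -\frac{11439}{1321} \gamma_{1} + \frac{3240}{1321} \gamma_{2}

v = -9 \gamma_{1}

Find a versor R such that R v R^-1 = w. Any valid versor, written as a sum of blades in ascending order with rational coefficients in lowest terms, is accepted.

Why this works: both vectors square to 81, so q(v) = q(w) and R = v + w = -\frac{23328}{1321} \gamma_{1} + \frac{3240}{1321} \gamma_{2} carries v to w — its own direction survives, the complement (v - w)/2 flips.
Answer: -\frac{23328}{1321} \gamma_{1} + \frac{3240}{1321} \gamma_{2}


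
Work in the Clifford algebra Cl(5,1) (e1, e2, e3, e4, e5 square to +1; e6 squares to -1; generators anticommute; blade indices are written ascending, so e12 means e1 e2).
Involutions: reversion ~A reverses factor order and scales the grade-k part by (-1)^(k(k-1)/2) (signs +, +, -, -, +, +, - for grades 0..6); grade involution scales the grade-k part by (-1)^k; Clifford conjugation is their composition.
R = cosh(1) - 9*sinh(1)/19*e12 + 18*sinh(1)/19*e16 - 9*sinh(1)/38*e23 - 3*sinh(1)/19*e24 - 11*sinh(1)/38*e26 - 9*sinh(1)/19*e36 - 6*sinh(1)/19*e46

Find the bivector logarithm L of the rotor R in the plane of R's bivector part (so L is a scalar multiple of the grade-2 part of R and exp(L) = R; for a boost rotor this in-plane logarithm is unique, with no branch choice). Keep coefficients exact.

The scalar part of R is cosh(1), which determines |rapidity| via cosh; the sign lives in the bivector part, and pairing them (bivector part over sinh of the rapidity = the plane) gives the unique in-plane L = rapidity * plane.
Concretely: cosh(rapidity) = cosh(1) gives rapidity = ±1, and since rapidity/sinh(rapidity) is even the sign is immaterial: L = (rapidity/sinh(rapidity)) * <R>_2 = (1/sinh(1)) * <R>_2.
Answer: -9/19*e12 + 18/19*e16 - 9/38*e23 - 3/19*e24 - 11/38*e26 - 9/19*e36 - 6/19*e46


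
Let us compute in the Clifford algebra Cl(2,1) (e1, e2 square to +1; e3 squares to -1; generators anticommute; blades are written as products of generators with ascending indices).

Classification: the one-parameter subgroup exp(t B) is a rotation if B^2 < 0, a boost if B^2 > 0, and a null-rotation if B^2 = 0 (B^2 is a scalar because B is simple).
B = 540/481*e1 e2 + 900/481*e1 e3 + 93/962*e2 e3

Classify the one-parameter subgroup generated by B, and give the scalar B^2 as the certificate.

B^2 term by term: the squares give (540/481)^2*(e1 e2)^2 + (900/481)^2*(e1 e3)^2 + (93/962)^2*(e2 e3)^2 = 291600/231361*(-1) + 810000/231361*(+1) + 8649/925444*(+1) = 9/4 (each basis 2-blade squares to minus the product of its generators' squares); cross terms between blades sharing an index anticommute and cancel. So B^2 = 9/4.
Answer: boost, certificate B^2 = 9/4. Check the certificate: B^2 = 9/4, and that sign is decisive whatever form B takes.


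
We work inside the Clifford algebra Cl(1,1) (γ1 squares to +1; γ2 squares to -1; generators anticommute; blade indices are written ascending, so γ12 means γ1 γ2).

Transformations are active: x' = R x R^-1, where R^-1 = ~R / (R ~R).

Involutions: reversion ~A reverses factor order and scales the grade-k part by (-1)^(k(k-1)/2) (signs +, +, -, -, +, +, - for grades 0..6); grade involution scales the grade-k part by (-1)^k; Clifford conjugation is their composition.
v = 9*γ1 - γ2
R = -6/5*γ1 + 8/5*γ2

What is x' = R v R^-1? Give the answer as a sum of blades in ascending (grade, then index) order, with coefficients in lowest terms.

~R = -6/5*γ1 + 8/5*γ2, and R ~R = -28/25, so R^-1 = ~R / (-28/25).
R v = -46/5 - 66/5*γ12
Answer: -201/7*γ1 + 191/7*γ2


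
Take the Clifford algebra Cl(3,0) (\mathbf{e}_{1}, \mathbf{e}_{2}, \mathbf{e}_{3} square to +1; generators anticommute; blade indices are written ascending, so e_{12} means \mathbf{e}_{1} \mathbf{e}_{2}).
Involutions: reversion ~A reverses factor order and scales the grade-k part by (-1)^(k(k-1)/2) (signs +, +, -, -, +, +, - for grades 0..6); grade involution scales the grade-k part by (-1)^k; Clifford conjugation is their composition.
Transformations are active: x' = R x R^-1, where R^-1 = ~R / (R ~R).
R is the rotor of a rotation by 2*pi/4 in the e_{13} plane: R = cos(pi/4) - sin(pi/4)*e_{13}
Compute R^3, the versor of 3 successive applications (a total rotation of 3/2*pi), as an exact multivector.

Half-angle bookkeeping: 3 applications in e_{13} add up to rotor phase 3*pi/4 = \frac{3 \pi}{4}, so R^3 = cos(\frac{3 \pi}{4}) - sin(\frac{3 \pi}{4})*e_{13}.
cos(\frac{3 \pi}{4}) = - \frac{\sqrt{2}}{2} and sin(\frac{3 \pi}{4}) = \frac{\sqrt{2}}{2}, so R^3 = - \frac{\sqrt{2}}{2} - \frac{\sqrt{2}}{2} e_{13}. The net rotation is 3/2*pi; the rotor keeps the half-angle phase exactly.
Answer: - \frac{\sqrt{2}}{2} - \frac{\sqrt{2}}{2} e_{13}


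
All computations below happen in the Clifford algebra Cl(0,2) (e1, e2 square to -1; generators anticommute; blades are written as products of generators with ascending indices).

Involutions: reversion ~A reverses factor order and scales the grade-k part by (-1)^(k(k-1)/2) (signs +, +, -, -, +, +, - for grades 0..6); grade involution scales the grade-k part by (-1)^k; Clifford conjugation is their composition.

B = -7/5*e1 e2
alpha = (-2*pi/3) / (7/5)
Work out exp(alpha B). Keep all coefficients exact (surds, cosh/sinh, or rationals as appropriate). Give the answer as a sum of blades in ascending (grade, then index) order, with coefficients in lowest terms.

B^2 = (-7/5)^2*(e1 e2)^2 = 49/25*(-1) = -49/25 (a basis 2-blade squares to minus the product of its generators' squares).
B^2 = -49/25 — the series telescopes trigonometrically here: l = 7/5, alpha*l = -2*pi/3, so exp(alpha B) = cos(-2*pi/3) + (sin(-2*pi/3)/(7/5))*B = -1/2 + (-5*sqrt(3)/14)*B.
Answer: -1/2 + sqrt(3)/2*e1 e2


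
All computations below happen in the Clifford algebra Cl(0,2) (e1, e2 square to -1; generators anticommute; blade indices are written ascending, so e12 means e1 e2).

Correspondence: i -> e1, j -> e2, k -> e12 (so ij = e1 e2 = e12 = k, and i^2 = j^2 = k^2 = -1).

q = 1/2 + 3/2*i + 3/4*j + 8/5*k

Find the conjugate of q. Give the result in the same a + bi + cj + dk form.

In blades: q = 1/2 + 3/2*e1 + 3/4*e2 + 8/5*e12.
Conjugation here is Clifford conjugation: the scalar is fixed and the grade-1 and grade-2 blades all flip sign, giving 1/2 - 3/2*e1 - 3/4*e2 - 8/5*e12; translating back:
Answer: 1/2 - 3/2*i - 3/4*j - 8/5*k


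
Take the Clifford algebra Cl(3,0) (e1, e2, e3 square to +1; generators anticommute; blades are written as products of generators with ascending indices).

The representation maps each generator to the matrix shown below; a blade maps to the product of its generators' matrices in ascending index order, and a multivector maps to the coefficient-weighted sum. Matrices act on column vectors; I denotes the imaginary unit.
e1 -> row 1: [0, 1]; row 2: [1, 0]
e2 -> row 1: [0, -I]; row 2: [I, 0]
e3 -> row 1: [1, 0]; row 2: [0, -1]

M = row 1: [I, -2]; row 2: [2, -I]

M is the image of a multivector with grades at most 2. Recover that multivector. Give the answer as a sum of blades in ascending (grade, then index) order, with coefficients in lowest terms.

Method: 1, rho(e1), rho(e2), rho(e3) form a trace-orthogonal basis of the 2x2 complex matrices (tr(X Y) = 2 if X = Y, else 0), so M = m0*1 + m1*rho(e1) + m2*rho(e2) + m3*rho(e3) with m0 = tr(M)/2 = 0, m1 = tr(M rho(e1))/2 = 0, m2 = tr(M rho(e2))/2 = -2*I, m3 = tr(M rho(e3))/2 = I.
Multiplying table entries, the bivector images are rho(e1 e2) = I*rho(e3), rho(e1 e3) = -I*rho(e2), rho(e2 e3) = I*rho(e1); with real blade coefficients the real parts of m0..m3 are the coefficients of 1, e1, e2, e3 and the imaginary parts give the bivectors (e2 e3: Im m1, e1 e3: -Im m2, e1 e2: Im m3).
Answer: e1 e2 + 2*e1 e3


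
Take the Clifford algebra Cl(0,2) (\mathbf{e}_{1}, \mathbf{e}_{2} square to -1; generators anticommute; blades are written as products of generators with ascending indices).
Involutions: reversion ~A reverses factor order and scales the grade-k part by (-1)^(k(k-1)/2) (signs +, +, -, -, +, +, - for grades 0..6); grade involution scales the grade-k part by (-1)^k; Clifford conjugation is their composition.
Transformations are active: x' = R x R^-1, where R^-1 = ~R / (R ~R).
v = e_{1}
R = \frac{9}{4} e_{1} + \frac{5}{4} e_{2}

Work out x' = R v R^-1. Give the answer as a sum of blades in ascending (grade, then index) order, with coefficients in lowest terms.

~R = \frac{9}{4} e_{1} + \frac{5}{4} e_{2}, and R ~R = -\frac{53}{8}, so R^-1 = ~R / (-\frac{53}{8}).
R v = -\frac{9}{4} - \frac{5}{4} e_{1} e_{2}
Answer: \frac{28}{53} e_{1} + \frac{45}{53} e_{2}


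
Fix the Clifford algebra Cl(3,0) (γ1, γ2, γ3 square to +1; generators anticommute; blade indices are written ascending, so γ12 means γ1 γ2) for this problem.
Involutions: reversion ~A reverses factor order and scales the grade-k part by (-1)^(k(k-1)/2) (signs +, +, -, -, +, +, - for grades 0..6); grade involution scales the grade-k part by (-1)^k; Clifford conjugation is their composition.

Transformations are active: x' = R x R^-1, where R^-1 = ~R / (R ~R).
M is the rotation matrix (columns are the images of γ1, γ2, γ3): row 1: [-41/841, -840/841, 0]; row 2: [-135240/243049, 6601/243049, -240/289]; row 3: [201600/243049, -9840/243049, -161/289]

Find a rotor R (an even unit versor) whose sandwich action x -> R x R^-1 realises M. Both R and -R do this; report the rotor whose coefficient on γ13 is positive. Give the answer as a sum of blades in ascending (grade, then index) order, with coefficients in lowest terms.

Method: write R = a + b12*γ12 + b13*γ13 + b23*γ23 with a^2 + b12^2 + b13^2 + b23^2 = 1 (so R^-1 = ~R). Expanding the columns R e_j ~R gives tr M = 4a^2 - 1 and, from the antisymmetric part, M21 - M12 = -4a*b12, M13 - M31 = 4a*b13, M32 - M23 = -4a*b23.
Here tr M = -140649/243049, so a^2 = (1 + tr M)/4 = 25600/243049 and a = ±160/493. Taking a = 160/493: M21 - M12 = 107520/243049, M13 - M31 = -201600/243049, M32 - M23 = 192000/243049, giving b12 = -168/493, b13 = -315/493, b23 = -300/493, i.e. R = 160/493 - 168/493*γ12 - 315/493*γ13 - 300/493*γ23.
Its γ13 coefficient is negative, so report the other preimage -R.
Answer: -160/493 + 168/493*γ12 + 315/493*γ13 + 300/493*γ23. Key observation: the double cover Spin(3) -> SO(3) sends R and -R to the same matrix (trace -140649/243049 here), so the stated sign of the γ13 coefficient is what selects one sheet.


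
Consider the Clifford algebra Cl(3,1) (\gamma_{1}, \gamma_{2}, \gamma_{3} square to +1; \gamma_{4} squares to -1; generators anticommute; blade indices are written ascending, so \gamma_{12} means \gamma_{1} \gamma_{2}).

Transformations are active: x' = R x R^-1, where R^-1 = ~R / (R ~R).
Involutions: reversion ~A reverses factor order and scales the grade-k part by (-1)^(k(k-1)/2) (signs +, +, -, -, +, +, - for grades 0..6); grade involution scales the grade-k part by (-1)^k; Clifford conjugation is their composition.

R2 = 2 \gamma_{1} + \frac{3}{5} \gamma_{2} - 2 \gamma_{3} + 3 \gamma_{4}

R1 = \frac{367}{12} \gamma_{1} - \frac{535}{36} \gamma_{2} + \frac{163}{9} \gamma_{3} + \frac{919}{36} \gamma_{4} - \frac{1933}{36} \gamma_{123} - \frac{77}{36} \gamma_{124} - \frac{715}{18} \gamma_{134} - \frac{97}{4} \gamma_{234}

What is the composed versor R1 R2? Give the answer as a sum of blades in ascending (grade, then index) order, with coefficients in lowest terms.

Distribute over the terms of R2 (each basis-blade product reordered to ascending indices, repeated generators contracted through their squares):
R1 (2 \gamma_{1}) = \frac{367}{6} + \frac{535}{18} \gamma_{12} - \frac{326}{9} \gamma_{13} - \frac{919}{18} \gamma_{14} - \frac{1933}{18} \gamma_{23} - \frac{77}{18} \gamma_{24} - \frac{715}{9} \gamma_{34} + \frac{97}{2} \gamma_{1234}
R1 (\frac{3}{5} \gamma_{2}) = -\frac{107}{12} + \frac{367}{20} \gamma_{12} + \frac{1933}{60} \gamma_{13} + \frac{77}{60} \gamma_{14} - \frac{163}{15} \gamma_{23} - \frac{919}{60} \gamma_{24} - \frac{291}{20} \gamma_{34} - \frac{143}{6} \gamma_{1234}
R1 (-2 \gamma_{3}) = -\frac{326}{9} + \frac{1933}{18} \gamma_{12} - \frac{367}{6} \gamma_{13} - \frac{715}{9} \gamma_{14} + \frac{535}{18} \gamma_{23} - \frac{97}{2} \gamma_{24} + \frac{919}{18} \gamma_{34} - \frac{77}{18} \gamma_{1234}
R1 (3 \gamma_{4}) = -\frac{919}{12} + \frac{77}{12} \gamma_{12} + \frac{715}{6} \gamma_{13} + \frac{367}{4} \gamma_{14} + \frac{291}{4} \gamma_{23} - \frac{535}{12} \gamma_{24} + \frac{163}{3} \gamma_{34} - \frac{1933}{12} \gamma_{1234}
Summing the partial products and collecting blades:
Answer: -\frac{545}{9} + \frac{14569}{90} \gamma_{12} + \frac{9719}{180} \gamma_{13} - \frac{562}{15} \gamma_{14} - \frac{947}{60} \gamma_{23} - \frac{10141}{90} \gamma_{24} + \frac{2051}{180} \gamma_{34} - \frac{5065}{36} \gamma_{1234}


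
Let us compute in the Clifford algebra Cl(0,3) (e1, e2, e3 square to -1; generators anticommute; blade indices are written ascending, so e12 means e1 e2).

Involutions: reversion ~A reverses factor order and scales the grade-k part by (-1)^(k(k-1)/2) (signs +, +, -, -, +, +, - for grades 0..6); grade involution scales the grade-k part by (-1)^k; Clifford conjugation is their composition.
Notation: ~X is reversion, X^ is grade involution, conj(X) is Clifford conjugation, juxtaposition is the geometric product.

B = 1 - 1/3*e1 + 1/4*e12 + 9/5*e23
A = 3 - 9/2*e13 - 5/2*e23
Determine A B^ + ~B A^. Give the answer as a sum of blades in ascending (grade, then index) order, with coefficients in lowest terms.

first term: 15/2 + e1 - 3/2*e3 - 147/20*e12 - 41/8*e13 + 161/40*e23 - 5/6*e123
second term: -3/2 - e1 - 3/2*e3 - 177/20*e12 - 41/8*e13 - 271/40*e23 + 5/6*e123
Answer: 6 - 3*e3 - 81/5*e12 - 41/4*e13 - 11/4*e23


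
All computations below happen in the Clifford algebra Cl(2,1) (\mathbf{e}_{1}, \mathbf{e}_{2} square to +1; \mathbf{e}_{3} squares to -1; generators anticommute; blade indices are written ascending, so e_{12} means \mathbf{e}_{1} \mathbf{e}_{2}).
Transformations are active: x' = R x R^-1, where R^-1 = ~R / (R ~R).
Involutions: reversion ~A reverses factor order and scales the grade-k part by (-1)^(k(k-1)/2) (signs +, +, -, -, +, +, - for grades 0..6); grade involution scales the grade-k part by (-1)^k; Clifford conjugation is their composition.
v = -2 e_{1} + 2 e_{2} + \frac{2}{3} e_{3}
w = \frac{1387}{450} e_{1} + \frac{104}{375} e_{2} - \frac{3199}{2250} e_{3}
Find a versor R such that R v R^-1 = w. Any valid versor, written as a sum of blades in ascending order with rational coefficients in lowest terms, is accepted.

A norm check does it: q(v) = q(w) = \frac{68}{9}, hence R = v + w = \frac{487}{450} e_{1} + \frac{854}{375} e_{2} - \frac{1699}{2250} e_{3} realises the map — parallel part kept, (v - w)/2 negated, v carried to w.
Answer: \frac{487}{450} e_{1} + \frac{854}{375} e_{2} - \frac{1699}{2250} e_{3}


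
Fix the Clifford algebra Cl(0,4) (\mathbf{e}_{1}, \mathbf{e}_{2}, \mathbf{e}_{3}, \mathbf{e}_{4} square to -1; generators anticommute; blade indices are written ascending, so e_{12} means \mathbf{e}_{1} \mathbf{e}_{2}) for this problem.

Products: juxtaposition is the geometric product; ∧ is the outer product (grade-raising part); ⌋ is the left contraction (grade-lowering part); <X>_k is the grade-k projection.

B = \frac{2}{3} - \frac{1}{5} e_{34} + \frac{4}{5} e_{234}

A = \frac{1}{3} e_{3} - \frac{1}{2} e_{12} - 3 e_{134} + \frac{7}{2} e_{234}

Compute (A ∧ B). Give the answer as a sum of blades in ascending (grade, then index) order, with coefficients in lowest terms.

step 1: \frac{2}{9} e_{3} - \frac{1}{3} e_{12} - 2 e_{134} + \frac{7}{3} e_{234} + \frac{1}{10} e_{1234}
Answer: \frac{2}{9} e_{3} - \frac{1}{3} e_{12} - 2 e_{134} + \frac{7}{3} e_{234} + \frac{1}{10} e_{1234}


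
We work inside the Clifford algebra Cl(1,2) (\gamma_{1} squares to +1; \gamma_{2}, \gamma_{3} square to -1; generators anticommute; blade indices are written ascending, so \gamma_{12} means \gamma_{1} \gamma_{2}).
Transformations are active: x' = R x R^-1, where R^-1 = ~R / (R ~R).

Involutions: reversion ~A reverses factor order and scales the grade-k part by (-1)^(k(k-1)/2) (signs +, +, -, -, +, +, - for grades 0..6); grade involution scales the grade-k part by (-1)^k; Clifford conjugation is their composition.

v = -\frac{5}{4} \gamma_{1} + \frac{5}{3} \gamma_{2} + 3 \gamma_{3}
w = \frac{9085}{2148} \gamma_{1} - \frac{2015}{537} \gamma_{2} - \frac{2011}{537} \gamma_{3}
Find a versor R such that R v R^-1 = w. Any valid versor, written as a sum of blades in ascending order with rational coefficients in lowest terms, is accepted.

Here q(v) = q(w) = -\frac{1471}{144}; the classical choice R = v + w = \frac{1600}{537} \gamma_{1} - \frac{1120}{537} \gamma_{2} - \frac{400}{537} \gamma_{3} then realises v -> w under the sandwich.
Answer: \frac{1600}{537} \gamma_{1} - \frac{1120}{537} \gamma_{2} - \frac{400}{537} \gamma_{3}


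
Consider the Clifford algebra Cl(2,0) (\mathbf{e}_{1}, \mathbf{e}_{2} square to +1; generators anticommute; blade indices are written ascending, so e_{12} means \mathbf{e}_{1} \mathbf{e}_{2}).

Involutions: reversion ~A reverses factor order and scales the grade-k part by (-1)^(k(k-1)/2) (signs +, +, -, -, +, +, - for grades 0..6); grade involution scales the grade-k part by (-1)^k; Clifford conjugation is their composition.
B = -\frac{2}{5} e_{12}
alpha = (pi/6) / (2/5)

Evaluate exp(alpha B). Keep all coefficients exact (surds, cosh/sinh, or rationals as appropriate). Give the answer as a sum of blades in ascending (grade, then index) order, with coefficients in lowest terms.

B^2 = (-\frac{2}{5})^2*(e_{12})^2 = \frac{4}{25}*(-1) = -\frac{4}{25} (a basis 2-blade squares to minus the product of its generators' squares).
B^2 = -\frac{4}{25} — since the square is negative, the closed form is circular: l = \frac{2}{5}, alpha*l = \frac{\pi}{6}, so exp(alpha B) = cos(\frac{\pi}{6}) + (sin(\frac{\pi}{6})/(\frac{2}{5}))*B = \frac{\sqrt{3}}{2} + (\frac{5}{4})*B.
Answer: \frac{\sqrt{3}}{2} - \frac{1}{2} e_{12}


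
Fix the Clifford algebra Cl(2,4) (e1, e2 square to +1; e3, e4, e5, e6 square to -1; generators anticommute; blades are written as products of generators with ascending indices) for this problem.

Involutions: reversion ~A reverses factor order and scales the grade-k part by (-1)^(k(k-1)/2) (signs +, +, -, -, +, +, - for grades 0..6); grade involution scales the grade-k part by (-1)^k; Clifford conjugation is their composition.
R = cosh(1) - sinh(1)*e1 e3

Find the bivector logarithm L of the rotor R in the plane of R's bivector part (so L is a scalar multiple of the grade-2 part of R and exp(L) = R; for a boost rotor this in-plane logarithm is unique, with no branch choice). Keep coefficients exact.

The scalar part of R is cosh(1), which determines |rapidity| via cosh; the sign lives in the bivector part, and pairing them (bivector part over sinh of the rapidity = the plane) gives the unique in-plane L = rapidity * plane.
Concretely: cosh(rapidity) = cosh(1) gives rapidity = ±1, and since rapidity/sinh(rapidity) is even the sign is immaterial: L = (rapidity/sinh(rapidity)) * <R>_2 = (1/sinh(1)) * <R>_2.
Answer: -e1 e3


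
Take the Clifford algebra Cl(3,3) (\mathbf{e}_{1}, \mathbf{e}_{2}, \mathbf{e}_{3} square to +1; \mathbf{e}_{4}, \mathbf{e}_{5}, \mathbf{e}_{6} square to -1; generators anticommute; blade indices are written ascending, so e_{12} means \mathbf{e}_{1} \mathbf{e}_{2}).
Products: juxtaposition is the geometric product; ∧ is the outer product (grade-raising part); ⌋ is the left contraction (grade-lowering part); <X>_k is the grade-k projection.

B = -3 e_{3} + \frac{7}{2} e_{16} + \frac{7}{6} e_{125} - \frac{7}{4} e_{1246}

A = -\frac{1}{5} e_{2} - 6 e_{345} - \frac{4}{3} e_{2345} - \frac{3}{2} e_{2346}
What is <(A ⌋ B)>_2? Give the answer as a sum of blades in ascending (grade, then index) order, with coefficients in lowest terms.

step 1: \frac{7}{30} e_{15} - \frac{7}{20} e_{146}
step 2: \frac{7}{30} e_{15}
Answer: \frac{7}{30} e_{15}


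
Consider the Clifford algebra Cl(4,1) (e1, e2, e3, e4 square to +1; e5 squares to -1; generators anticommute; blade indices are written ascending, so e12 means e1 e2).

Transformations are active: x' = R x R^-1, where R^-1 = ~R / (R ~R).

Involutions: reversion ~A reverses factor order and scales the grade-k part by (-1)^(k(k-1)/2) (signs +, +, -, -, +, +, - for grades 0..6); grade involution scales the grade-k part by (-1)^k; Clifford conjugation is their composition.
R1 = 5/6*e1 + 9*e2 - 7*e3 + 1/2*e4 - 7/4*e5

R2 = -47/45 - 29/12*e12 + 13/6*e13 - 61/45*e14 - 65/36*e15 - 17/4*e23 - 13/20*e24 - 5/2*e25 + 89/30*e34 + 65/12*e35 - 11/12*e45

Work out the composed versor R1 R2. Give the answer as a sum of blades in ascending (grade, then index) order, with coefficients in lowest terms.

Distribute over the terms of R1 (each basis-blade product reordered to ascending indices, repeated generators contracted through their squares):
(5/6*e1) R2 = -47/54*e1 - 145/72*e2 + 65/36*e3 - 61/54*e4 - 325/216*e5 - 85/24*e123 - 13/24*e124 - 25/12*e125 + 89/36*e134 + 325/72*e135 - 55/72*e145
(9*e2) R2 = 87/4*e1 - 47/5*e2 - 153/4*e3 - 117/20*e4 - 45/2*e5 - 39/2*e123 + 61/5*e124 + 65/4*e125 + 267/10*e234 + 195/4*e235 - 33/4*e245
(-7*e3) R2 = 91/6*e1 - 119/4*e2 + 329/45*e3 - 623/30*e4 - 455/12*e5 + 203/12*e123 - 427/45*e134 - 455/36*e135 - 91/20*e234 - 35/2*e235 + 77/12*e345
(1/2*e4) R2 = 61/90*e1 + 13/40*e2 - 89/60*e3 - 47/90*e4 - 11/24*e5 - 29/24*e124 + 13/12*e134 + 65/72*e145 - 17/8*e234 + 5/4*e245 - 65/24*e345
(-7/4*e5) R2 = 455/144*e1 + 35/8*e2 - 455/48*e3 + 77/48*e4 + 329/180*e5 + 203/48*e125 - 91/24*e135 + 427/180*e145 + 119/16*e235 + 91/80*e245 - 623/120*e345
Summing the partial products and collecting blades:
Answer: 86149/2160*e1 - 13127/360*e2 - 9623/240*e3 - 11519/432*e4 - 16349/270*e5 - 49/8*e123 + 209/20*e124 + 883/48*e125 - 89/15*e134 - 143/12*e135 + 113/45*e145 + 801/40*e234 + 619/16*e235 - 469/80*e245 - 89/60*e345
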